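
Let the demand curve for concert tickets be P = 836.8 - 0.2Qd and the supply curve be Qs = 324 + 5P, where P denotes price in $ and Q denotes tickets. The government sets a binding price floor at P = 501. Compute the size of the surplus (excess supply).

Surplus = 1150

In direct form, Qd = 4184 - 5P.
With P fixed at 501, quantity demanded is 1679 and quantity supplied is 2829.
Surplus = Qs - Qd = 2829 - 1679 = 1150.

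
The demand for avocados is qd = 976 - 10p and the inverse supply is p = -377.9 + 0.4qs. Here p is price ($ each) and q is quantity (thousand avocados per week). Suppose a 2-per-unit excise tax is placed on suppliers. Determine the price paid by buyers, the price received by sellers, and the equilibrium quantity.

Solving each curve for q: qs = 944.75 + 2.5p.
With a tax of 2 on suppliers, they supply based on the net price p_s = p_b - 2, so qs = 939.75 + 2.5p_b.
Market clearing requires 976 - 10p_b = 939.75 + 2.5p_b; hence 36.25 = 12.5p_b and p_b = 2.9.
Then p_s = 2.9 - 2 = 0.9 and q = 976 - 10(2.9) = 947.

p_b = 2.9, p_s = 0.9, q = 947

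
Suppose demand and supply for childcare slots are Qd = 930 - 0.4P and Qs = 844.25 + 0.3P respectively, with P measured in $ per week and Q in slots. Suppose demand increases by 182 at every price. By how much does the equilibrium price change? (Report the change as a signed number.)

The market clears where 930 - 0.4P = 844.25 + 0.3P. Rearranging, 0.7P = 85.75, hence P* = 122.5.
Plugging P* into demand: Q* = 930 - 0.4(122.5) = 881.
After the shift, demand is Qd = 1112 - 0.4P.
Re-solving, 0.7P = 267.75 gives P = 382.5 and Q = 959.
ΔP = 382.5 - 122.5 = 260.

ΔP = 260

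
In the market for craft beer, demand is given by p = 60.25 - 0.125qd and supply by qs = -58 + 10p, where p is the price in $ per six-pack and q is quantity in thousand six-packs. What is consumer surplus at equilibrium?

Inverting to quantity form: qd = 482 - 8p.
The market clears where 482 - 8p = -58 + 10p. Rearranging, 18p = 540, hence p* = 30.
Then q* = 482 - 8(30) = 242.
Demand choke price (qd = 0): p = 482/8 = 60.25. Consumer surplus = ½ × (60.25 - 30) × 242 = 3660.25.

Consumer surplus = 3660.25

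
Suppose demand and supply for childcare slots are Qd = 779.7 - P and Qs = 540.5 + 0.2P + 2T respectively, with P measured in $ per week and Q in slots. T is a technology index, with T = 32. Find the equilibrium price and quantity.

With T = 32, supply is Qs = 604.5 + 0.2P.
Set Qd = Qs: 779.7 - P = 604.5 + 0.2P, so 175.2 = 1.2P and P* = 146.
Plugging P* into demand: Q* = 779.7 - 146 = 633.7.

P* = 146, Q* = 633.7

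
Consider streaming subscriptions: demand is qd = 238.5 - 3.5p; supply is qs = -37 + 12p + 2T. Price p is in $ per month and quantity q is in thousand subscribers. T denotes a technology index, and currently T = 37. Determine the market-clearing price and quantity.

With T = 37, supply is qs = 37 + 12p.
Equating demand and supply, 238.5 - 3.5p = 37 + 12p gives 15.5p = 201.5, so p* = 13.
Then q* = 238.5 - 3.5(13) = 193.

p* = 13, q* = 193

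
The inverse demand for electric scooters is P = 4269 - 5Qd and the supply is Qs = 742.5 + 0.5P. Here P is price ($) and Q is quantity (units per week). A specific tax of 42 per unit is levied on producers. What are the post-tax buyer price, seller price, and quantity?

P_b = 189, P_s = 147, Q = 816

Rewriting in direct form: Qd = 853.8 - 0.2P.
Producers keep P_s = P_b - 42 per unit, so supply in terms of the buyer price is Qs = 721.5 + 0.5P_b.
Equate demand and the shifted supply: 853.8 - 0.2P_b = 721.5 + 0.5P_b, giving 0.7P_b = 132.3, so P_b = 189.
So P_s = 147 and the quantity traded is Q = 853.8 - 0.2(189) = 816.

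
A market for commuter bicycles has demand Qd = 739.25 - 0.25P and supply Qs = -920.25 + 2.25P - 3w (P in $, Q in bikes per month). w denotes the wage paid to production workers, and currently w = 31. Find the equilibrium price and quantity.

With w = 31, supply is Qs = -1013.25 + 2.25P.
The market clears where 739.25 - 0.25P = -1013.25 + 2.25P. Rearranging, 2.5P = 1752.5, hence P* = 701.
Substitute back: Q* = 739.25 - 0.25(701) = 564.

P* = 701, Q* = 564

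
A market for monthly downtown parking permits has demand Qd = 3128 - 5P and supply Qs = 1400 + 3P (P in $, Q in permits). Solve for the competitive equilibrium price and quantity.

P* = 216, Q* = 2048

Set Qd = Qs: 3128 - 5P = 1400 + 3P, so 1728 = 8P and P* = 216.
From the demand curve, Q* = 3128 - 5(216) = 2048.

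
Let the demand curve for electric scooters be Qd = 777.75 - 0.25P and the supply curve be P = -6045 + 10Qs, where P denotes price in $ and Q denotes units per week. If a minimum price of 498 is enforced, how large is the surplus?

Inverting to quantity form: Qs = 604.5 + 0.1P.
At P = 498: Qd = 653.25 and Qs = 654.3.
Surplus = Qs - Qd = 654.3 - 653.25 = 1.05.

Surplus = 1.05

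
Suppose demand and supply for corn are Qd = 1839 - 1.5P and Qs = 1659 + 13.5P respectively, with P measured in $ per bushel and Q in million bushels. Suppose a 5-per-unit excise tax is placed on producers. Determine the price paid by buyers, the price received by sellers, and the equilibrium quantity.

P_b = 16.5, P_s = 11.5, Q = 1814.25

The tax drives a wedge P_b - P_s = 5. Substituting P_s = P_b - 5 into supply: Qs = 1591.5 + 13.5P_b.
Equate demand and the shifted supply: 1839 - 1.5P_b = 1591.5 + 13.5P_b, giving 15P_b = 247.5, so P_b = 16.5.
So P_s = 11.5 and the quantity traded is Q = 1839 - 1.5(16.5) = 1814.25.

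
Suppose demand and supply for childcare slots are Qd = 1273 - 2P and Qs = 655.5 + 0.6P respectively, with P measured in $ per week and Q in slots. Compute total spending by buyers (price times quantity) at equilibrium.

Total spending by buyers = 189525

The market clears where 1273 - 2P = 655.5 + 0.6P. Rearranging, 2.6P = 617.5, hence P* = 237.5.
Then Q* = 1273 - 2(237.5) = 798.
Total spending by buyers = P* × Q* = 237.5 × 798 = 189525.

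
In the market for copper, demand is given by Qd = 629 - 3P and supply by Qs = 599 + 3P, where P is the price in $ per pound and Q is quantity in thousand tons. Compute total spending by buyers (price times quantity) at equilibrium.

Total spending by buyers = 3070

The market clears where 629 - 3P = 599 + 3P. Rearranging, 6P = 30, hence P* = 5.
From the demand curve, Q* = 629 - 3(5) = 614.
Total spending by buyers = P* × Q* = 5 × 614 = 3070.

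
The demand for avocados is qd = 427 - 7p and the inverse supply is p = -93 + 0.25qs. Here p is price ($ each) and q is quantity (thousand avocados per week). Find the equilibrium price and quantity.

Inverting to quantity form: qs = 372 + 4p.
The market clears where 427 - 7p = 372 + 4p. Rearranging, 11p = 55, hence p* = 5.
Then q* = 427 - 7(5) = 392.

p* = 5, q* = 392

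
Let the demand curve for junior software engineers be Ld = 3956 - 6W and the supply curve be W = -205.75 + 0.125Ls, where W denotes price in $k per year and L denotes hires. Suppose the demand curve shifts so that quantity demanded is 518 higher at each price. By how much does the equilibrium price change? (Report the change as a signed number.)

ΔW = 37

In direct form, Ls = 1646 + 8W.
Equating demand and supply, 3956 - 6W = 1646 + 8W gives 14W = 2310, so W* = 165.
Plugging W* into demand: L* = 3956 - 6(165) = 2966.
After the shift, demand is Ld = 4474 - 6W.
Re-solving, 14W = 2828 gives W = 202 and L = 3262.
ΔW = 202 - 165 = 37.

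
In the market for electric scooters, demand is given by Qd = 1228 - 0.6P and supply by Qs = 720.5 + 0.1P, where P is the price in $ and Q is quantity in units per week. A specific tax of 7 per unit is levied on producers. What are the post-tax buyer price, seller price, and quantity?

P_b = 726, P_s = 719, Q = 792.4

Producers keep P_s = P_b - 7 per unit, so supply in terms of the buyer price is Qs = 719.8 + 0.1P_b.
Market clearing requires 1228 - 0.6P_b = 719.8 + 0.1P_b; hence 508.2 = 0.7P_b and P_b = 726.
So P_s = 719 and the quantity traded is Q = 1228 - 0.6(726) = 792.4.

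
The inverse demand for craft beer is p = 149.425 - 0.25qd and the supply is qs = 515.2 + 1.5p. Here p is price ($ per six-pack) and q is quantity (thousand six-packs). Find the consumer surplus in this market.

Consumer surplus = 36140.16125

Inverting to quantity form: qd = 597.7 - 4p.
At equilibrium qd = qs, so 597.7 - 4p = 515.2 + 1.5p; collecting terms, 82.5 = 5.5p and p* = 15.
Then q* = 597.7 - 4(15) = 537.7.
Demand choke price (qd = 0): p = 597.7/4 = 149.425. Consumer surplus = ½ × (149.425 - 15) × 537.7 = 36140.16125.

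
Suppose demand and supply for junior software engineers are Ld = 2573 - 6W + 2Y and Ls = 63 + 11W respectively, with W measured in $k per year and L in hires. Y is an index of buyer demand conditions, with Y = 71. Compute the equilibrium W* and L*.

With Y = 71, demand is Ld = 2715 - 6W.
At equilibrium Ld = Ls, so 2715 - 6W = 63 + 11W; collecting terms, 2652 = 17W and W* = 156.
Plugging W* into demand: L* = 2715 - 6(156) = 1779.

W* = 156, L* = 1779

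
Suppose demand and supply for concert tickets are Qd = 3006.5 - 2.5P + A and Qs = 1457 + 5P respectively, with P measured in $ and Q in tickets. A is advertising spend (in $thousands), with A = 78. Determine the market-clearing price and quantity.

With A = 78, demand is Qd = 3084.5 - 2.5P.
At equilibrium Qd = Qs, so 3084.5 - 2.5P = 1457 + 5P; collecting terms, 1627.5 = 7.5P and P* = 217.
Plugging P* into demand: Q* = 3084.5 - 2.5(217) = 2542.

P* = 217, Q* = 2542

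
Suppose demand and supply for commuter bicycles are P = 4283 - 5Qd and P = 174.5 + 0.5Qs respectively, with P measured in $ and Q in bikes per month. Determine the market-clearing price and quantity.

Solving each curve for Q: Qd = 856.6 - 0.2P and Qs = -349 + 2P.
At equilibrium Qd = Qs, so 856.6 - 0.2P = -349 + 2P; collecting terms, 1205.6 = 2.2P and P* = 548.
Plugging P* into demand: Q* = 856.6 - 0.2(548) = 747.

P* = 548, Q* = 747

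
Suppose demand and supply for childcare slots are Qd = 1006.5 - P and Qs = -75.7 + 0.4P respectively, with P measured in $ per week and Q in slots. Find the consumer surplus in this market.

At equilibrium Qd = Qs, so 1006.5 - P = -75.7 + 0.4P; collecting terms, 1082.2 = 1.4P and P* = 773.
Substitute back: Q* = 1006.5 - 773 = 233.5.
Demand choke price (Qd = 0): P = 1006.5. Consumer surplus = ½ × (1006.5 - 773) × 233.5 = 27261.125.

Consumer surplus = 27261.125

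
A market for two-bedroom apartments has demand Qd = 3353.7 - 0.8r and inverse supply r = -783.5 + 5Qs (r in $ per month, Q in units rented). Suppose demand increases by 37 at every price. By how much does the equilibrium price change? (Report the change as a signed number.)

Δr = 37

Inverting to quantity form: Qs = 156.7 + 0.2r.
Set Qd = Qs: 3353.7 - 0.8r = 156.7 + 0.2r, so 3197 = r and r* = 3197.
From the demand curve, Q* = 3353.7 - 0.8(3197) = 796.1.
After the shift, demand is Qd = 3390.7 - 0.8r.
The new intersection has 3234 = r, i.e. r = 3234, Q = 803.5.
Δr = 3234 - 3197 = 37.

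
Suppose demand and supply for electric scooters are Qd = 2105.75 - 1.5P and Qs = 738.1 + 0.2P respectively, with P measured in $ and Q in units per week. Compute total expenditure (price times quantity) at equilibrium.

Total expenditure = 723245.5

The market clears where 2105.75 - 1.5P = 738.1 + 0.2P. Rearranging, 1.7P = 1367.65, hence P* = 804.5.
Then Q* = 2105.75 - 1.5(804.5) = 899.
Total expenditure = P* × Q* = 804.5 × 899 = 723245.5.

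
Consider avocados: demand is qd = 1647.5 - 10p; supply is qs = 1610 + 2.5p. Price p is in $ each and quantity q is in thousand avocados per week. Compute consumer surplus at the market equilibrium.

Consumer surplus = 130815.3125

Set qd = qs: 1647.5 - 10p = 1610 + 2.5p, so 37.5 = 12.5p and p* = 3.
Then q* = 1647.5 - 10(3) = 1617.5.
Demand choke price (qd = 0): p = 1647.5/10 = 164.75. Consumer surplus = ½ × (164.75 - 3) × 1617.5 = 130815.3125.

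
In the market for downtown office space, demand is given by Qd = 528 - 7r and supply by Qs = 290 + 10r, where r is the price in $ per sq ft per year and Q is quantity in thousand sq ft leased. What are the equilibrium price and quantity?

Set Qd = Qs: 528 - 7r = 290 + 10r, so 238 = 17r and r* = 14.
Then Q* = 528 - 7(14) = 430.

r* = 14, Q* = 430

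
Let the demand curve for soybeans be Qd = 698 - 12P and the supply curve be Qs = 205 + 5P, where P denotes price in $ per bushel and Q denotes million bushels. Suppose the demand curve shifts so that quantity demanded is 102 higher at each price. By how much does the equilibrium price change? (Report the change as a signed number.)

ΔP = 6

At equilibrium Qd = Qs, so 698 - 12P = 205 + 5P; collecting terms, 493 = 17P and P* = 29.
From the demand curve, Q* = 698 - 12(29) = 350.
After the shift, demand is Qd = 800 - 12P.
New equilibrium: 595 = 17P, so P = 35 and Q = 380.
ΔP = 35 - 29 = 6.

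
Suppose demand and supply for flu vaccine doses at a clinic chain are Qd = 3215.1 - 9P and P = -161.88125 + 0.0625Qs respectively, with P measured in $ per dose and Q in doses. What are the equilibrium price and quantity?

Rewriting in direct form: Qs = 2590.1 + 16P.
At equilibrium Qd = Qs, so 3215.1 - 9P = 2590.1 + 16P; collecting terms, 625 = 25P and P* = 25.
Plugging P* into demand: Q* = 3215.1 - 9(25) = 2990.1.

P* = 25, Q* = 2990.1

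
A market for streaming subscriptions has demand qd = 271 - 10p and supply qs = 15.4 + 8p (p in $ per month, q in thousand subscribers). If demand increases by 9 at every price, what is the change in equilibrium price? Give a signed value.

Set qd = qs: 271 - 10p = 15.4 + 8p, so 255.6 = 18p and p* = 14.2.
From the demand curve, q* = 271 - 10(14.2) = 129.
After the shift, demand is qd = 280 - 10p.
New equilibrium: 264.6 = 18p, so p = 14.7 and q = 133.
Δp = 14.7 - 14.2 = 0.5.

Δp = 0.5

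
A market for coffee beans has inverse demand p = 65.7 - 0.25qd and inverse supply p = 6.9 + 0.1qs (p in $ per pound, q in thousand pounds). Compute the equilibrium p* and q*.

Inverting to quantity form: qd = 262.8 - 4p and qs = -69 + 10p.
Set qd = qs: 262.8 - 4p = -69 + 10p, so 331.8 = 14p and p* = 23.7.
Substitute back: q* = 262.8 - 4(23.7) = 168.

p* = 23.7, q* = 168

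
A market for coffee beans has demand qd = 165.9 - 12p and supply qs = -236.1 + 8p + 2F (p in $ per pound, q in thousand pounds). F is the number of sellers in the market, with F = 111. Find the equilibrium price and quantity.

With F = 111, supply is qs = -14.1 + 8p.
At equilibrium qd = qs, so 165.9 - 12p = -14.1 + 8p; collecting terms, 180 = 20p and p* = 9.
From the demand curve, q* = 165.9 - 12(9) = 57.9.

p* = 9, q* = 57.9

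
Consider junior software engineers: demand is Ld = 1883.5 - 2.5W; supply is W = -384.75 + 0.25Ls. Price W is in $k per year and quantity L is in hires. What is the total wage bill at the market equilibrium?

The total wage bill = 92803

Rewriting in direct form: Ls = 1539 + 4W.
Set Ld = Ls: 1883.5 - 2.5W = 1539 + 4W, so 344.5 = 6.5W and W* = 53.
From the demand curve, L* = 1883.5 - 2.5(53) = 1751.
The total wage bill = W* × L* = 53 × 1751 = 92803.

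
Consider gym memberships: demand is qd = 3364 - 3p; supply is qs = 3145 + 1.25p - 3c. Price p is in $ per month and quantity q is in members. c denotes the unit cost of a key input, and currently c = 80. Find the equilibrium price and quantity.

With c = 80, supply is qs = 2905 + 1.25p.
Set qd = qs: 3364 - 3p = 2905 + 1.25p, so 459 = 4.25p and p* = 108.
Plugging p* into demand: q* = 3364 - 3(108) = 3040.

p* = 108, q* = 3040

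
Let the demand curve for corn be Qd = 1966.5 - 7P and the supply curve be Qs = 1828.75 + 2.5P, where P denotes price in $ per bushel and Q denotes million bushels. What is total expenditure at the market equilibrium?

The market clears where 1966.5 - 7P = 1828.75 + 2.5P. Rearranging, 9.5P = 137.75, hence P* = 14.5.
Substitute back: Q* = 1966.5 - 7(14.5) = 1865.
Total expenditure = P* × Q* = 14.5 × 1865 = 27042.5.

Total expenditure = 27042.5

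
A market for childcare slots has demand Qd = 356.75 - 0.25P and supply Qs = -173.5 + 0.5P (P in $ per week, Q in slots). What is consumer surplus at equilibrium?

Set Qd = Qs: 356.75 - 0.25P = -173.5 + 0.5P, so 530.25 = 0.75P and P* = 707.
Substitute back: Q* = 356.75 - 0.25(707) = 180.
Demand choke price (Qd = 0): P = 356.75/0.25 = 1427. Consumer surplus = ½ × (1427 - 707) × 180 = 64800.

Consumer surplus = 64800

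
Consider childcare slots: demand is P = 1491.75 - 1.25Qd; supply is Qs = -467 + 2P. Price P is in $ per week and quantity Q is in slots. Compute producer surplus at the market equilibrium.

Producer surplus = 129240.25

Rewriting in direct form: Qd = 1193.4 - 0.8P.
Set Qd = Qs: 1193.4 - 0.8P = -467 + 2P, so 1660.4 = 2.8P and P* = 593.
Then Q* = 1193.4 - 0.8(593) = 719.
Supply choke price (Qs = 0): P = 233.5. Producer surplus = ½ × (593 - 233.5) × 719 = 129240.25.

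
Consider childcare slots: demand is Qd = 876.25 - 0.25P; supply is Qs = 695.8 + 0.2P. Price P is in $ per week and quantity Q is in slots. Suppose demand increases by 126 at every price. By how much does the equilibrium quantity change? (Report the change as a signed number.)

ΔQ = 56

The market clears where 876.25 - 0.25P = 695.8 + 0.2P. Rearranging, 0.45P = 180.45, hence P* = 401.
Plugging P* into demand: Q* = 876.25 - 0.25(401) = 776.
After the shift, demand is Qd = 1002.25 - 0.25P.
New equilibrium: 306.45 = 0.45P, so P = 681 and Q = 832.
ΔQ = 832 - 776 = 56.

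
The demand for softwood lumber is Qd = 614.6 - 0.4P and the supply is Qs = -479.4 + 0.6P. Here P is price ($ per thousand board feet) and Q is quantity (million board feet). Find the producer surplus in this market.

Producer surplus = 26107.5

Equating demand and supply, 614.6 - 0.4P = -479.4 + 0.6P gives P = 1094, so P* = 1094.
Then Q* = 614.6 - 0.4(1094) = 177.
Supply choke price (Qs = 0): P = 799. Producer surplus = ½ × (1094 - 799) × 177 = 26107.5.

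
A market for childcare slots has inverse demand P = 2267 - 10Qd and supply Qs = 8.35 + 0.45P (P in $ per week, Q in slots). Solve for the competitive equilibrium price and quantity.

Inverting to quantity form: Qd = 226.7 - 0.1P.
At equilibrium Qd = Qs, so 226.7 - 0.1P = 8.35 + 0.45P; collecting terms, 218.35 = 0.55P and P* = 397.
From the demand curve, Q* = 226.7 - 0.1(397) = 187.

P* = 397, Q* = 187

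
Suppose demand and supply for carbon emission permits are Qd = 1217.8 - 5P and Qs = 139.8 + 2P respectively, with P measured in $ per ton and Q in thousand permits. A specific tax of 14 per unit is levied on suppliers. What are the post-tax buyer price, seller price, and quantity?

P_b = 158, P_s = 144, Q = 427.8

Suppliers keep P_s = P_b - 14 per unit, so supply in terms of the buyer price is Qs = 111.8 + 2P_b.
Market clearing requires 1217.8 - 5P_b = 111.8 + 2P_b; hence 1106 = 7P_b and P_b = 158.
Then P_s = 158 - 14 = 144 and Q = 1217.8 - 5(158) = 427.8.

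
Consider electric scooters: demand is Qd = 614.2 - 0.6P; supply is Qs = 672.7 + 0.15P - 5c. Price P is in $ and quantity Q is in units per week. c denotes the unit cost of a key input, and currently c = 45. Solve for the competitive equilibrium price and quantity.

P* = 222, Q* = 481

With c = 45, supply is Qs = 447.7 + 0.15P.
The market clears where 614.2 - 0.6P = 447.7 + 0.15P. Rearranging, 0.75P = 166.5, hence P* = 222.
Substitute back: Q* = 614.2 - 0.6(222) = 481.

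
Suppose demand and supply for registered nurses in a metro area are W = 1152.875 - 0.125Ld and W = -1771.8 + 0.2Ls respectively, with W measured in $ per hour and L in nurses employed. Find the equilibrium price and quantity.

Solving each curve for L: Ld = 9223 - 8W and Ls = 8859 + 5W.
Set Ld = Ls: 9223 - 8W = 8859 + 5W, so 364 = 13W and W* = 28.
Then L* = 9223 - 8(28) = 8999.

W* = 28, L* = 8999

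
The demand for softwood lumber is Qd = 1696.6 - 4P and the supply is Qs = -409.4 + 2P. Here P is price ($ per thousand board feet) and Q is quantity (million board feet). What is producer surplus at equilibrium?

Producer surplus = 21403.69

Set Qd = Qs: 1696.6 - 4P = -409.4 + 2P, so 2106 = 6P and P* = 351.
Substitute back: Q* = 1696.6 - 4(351) = 292.6.
Supply choke price (Qs = 0): P = 204.7. Producer surplus = ½ × (351 - 204.7) × 292.6 = 21403.69.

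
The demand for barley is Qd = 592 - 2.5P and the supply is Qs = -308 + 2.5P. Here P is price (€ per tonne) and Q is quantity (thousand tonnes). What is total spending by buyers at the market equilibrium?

Total spending by buyers = 25560

Equating demand and supply, 592 - 2.5P = -308 + 2.5P gives 5P = 900, so P* = 180.
Substitute back: Q* = 592 - 2.5(180) = 142.
Total spending by buyers = P* × Q* = 180 × 142 = 25560.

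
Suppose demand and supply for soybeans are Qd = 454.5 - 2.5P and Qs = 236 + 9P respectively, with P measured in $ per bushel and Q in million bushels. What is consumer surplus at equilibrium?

Consumer surplus = 33129.8

Set Qd = Qs: 454.5 - 2.5P = 236 + 9P, so 218.5 = 11.5P and P* = 19.
Substitute back: Q* = 454.5 - 2.5(19) = 407.
Demand choke price (Qd = 0): P = 454.5/2.5 = 181.8. Consumer surplus = ½ × (181.8 - 19) × 407 = 33129.8.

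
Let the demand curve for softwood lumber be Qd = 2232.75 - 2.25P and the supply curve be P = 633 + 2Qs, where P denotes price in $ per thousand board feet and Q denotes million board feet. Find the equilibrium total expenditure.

Rewriting in direct form: Qs = -316.5 + 0.5P.
The market clears where 2232.75 - 2.25P = -316.5 + 0.5P. Rearranging, 2.75P = 2549.25, hence P* = 927.
Plugging P* into demand: Q* = 2232.75 - 2.25(927) = 147.
Total expenditure = P* × Q* = 927 × 147 = 136269.

Total expenditure = 136269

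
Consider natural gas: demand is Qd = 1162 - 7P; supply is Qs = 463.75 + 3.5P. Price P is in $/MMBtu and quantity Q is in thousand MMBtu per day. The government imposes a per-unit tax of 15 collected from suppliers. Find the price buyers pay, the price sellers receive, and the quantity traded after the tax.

P_b = 71.5, P_s = 56.5, Q = 661.5

Suppliers keep P_s = P_b - 15 per unit, so supply in terms of the buyer price is Qs = 411.25 + 3.5P_b.
Set Qd = Qs: 1162 - 7P_b = 411.25 + 3.5P_b, so 750.75 = 10.5P_b and P_b = 71.5.
Then P_s = 71.5 - 15 = 56.5 and Q = 1162 - 7(71.5) = 661.5.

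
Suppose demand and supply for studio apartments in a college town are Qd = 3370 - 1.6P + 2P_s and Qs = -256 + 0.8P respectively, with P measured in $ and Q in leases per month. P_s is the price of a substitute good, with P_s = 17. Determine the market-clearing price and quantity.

P* = 1525, Q* = 964

With P_s = 17, demand is Qd = 3404 - 1.6P.
The market clears where 3404 - 1.6P = -256 + 0.8P. Rearranging, 2.4P = 3660, hence P* = 1525.
Substitute back: Q* = 3404 - 1.6(1525) = 964.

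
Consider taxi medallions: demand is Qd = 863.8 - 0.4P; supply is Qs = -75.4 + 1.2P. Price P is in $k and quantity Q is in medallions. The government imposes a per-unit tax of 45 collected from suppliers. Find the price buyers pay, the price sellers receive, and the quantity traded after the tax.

The tax drives a wedge P_b - P_s = 45. Substituting P_s = P_b - 45 into supply: Qs = -129.4 + 1.2P_b.
Equate demand and the shifted supply: 863.8 - 0.4P_b = -129.4 + 1.2P_b, giving 1.6P_b = 993.2, so P_b = 620.75.
So P_s = 575.75 and the quantity traded is Q = 863.8 - 0.4(620.75) = 615.5.

P_b = 620.75, P_s = 575.75, Q = 615.5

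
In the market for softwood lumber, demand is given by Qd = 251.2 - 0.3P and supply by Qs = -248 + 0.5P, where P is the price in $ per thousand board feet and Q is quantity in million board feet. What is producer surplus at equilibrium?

Producer surplus = 4096

Set Qd = Qs: 251.2 - 0.3P = -248 + 0.5P, so 499.2 = 0.8P and P* = 624.
Plugging P* into demand: Q* = 251.2 - 0.3(624) = 64.
Supply choke price (Qs = 0): P = 496. Producer surplus = ½ × (624 - 496) × 64 = 4096.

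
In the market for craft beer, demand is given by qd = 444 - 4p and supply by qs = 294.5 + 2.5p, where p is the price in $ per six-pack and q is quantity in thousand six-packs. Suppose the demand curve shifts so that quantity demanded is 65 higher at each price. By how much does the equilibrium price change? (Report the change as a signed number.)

Δp = 10

Equating demand and supply, 444 - 4p = 294.5 + 2.5p gives 6.5p = 149.5, so p* = 23.
From the demand curve, q* = 444 - 4(23) = 352.
After the shift, demand is qd = 509 - 4p.
The new intersection has 214.5 = 6.5p, i.e. p = 33, q = 377.
Δp = 33 - 23 = 10.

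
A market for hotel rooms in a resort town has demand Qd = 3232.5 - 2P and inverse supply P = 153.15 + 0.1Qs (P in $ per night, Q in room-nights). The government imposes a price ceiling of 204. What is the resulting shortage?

In direct form, Qs = -1531.5 + 10P.
At P = 204: Qd = 2824.5 and Qs = 508.5.
Shortage = Qd - Qs = 2824.5 - 508.5 = 2316.

Shortage = 2316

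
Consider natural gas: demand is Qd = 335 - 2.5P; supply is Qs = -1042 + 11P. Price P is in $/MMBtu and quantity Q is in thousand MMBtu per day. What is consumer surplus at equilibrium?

Consumer surplus = 1280

At equilibrium Qd = Qs, so 335 - 2.5P = -1042 + 11P; collecting terms, 1377 = 13.5P and P* = 102.
From the demand curve, Q* = 335 - 2.5(102) = 80.
Demand choke price (Qd = 0): P = 335/2.5 = 134. Consumer surplus = ½ × (134 - 102) × 80 = 1280.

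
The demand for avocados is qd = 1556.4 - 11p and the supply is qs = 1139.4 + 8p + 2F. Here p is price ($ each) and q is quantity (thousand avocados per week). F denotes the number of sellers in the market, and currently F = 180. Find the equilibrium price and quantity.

p* = 3, q* = 1523.4

With F = 180, supply is qs = 1499.4 + 8p.
At equilibrium qd = qs, so 1556.4 - 11p = 1499.4 + 8p; collecting terms, 57 = 19p and p* = 3.
From the demand curve, q* = 1556.4 - 11(3) = 1523.4.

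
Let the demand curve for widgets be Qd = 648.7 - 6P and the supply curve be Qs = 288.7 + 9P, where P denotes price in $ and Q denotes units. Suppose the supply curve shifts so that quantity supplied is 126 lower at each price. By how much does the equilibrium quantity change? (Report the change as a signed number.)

ΔQ = -50.4

Set Qd = Qs: 648.7 - 6P = 288.7 + 9P, so 360 = 15P and P* = 24.
Then Q* = 648.7 - 6(24) = 504.7.
After the shift, supply is Qs = 162.7 + 9P.
New equilibrium: 486 = 15P, so P = 32.4 and Q = 454.3.
ΔQ = 454.3 - 504.7 = -50.4.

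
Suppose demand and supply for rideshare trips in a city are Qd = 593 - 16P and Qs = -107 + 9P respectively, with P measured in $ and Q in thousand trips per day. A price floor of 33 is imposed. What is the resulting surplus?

Surplus = 125

Evaluating both curves at the floor price 33 gives Qd = 65, Qs = 190.
Surplus = Qs - Qd = 190 - 65 = 125.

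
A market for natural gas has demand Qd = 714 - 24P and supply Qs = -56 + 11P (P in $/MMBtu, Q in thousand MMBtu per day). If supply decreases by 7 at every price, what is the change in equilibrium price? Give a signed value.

ΔP = 0.2

At equilibrium Qd = Qs, so 714 - 24P = -56 + 11P; collecting terms, 770 = 35P and P* = 22.
Plugging P* into demand: Q* = 714 - 24(22) = 186.
After the shift, supply is Qs = -63 + 11P.
Re-solving, 35P = 777 gives P = 22.2 and Q = 181.2.
ΔP = 22.2 - 22 = 0.2.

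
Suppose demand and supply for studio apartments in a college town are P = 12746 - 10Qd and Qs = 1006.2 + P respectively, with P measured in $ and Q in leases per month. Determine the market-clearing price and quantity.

P* = 244, Q* = 1250.2

In direct form, Qd = 1274.6 - 0.1P.
Set Qd = Qs: 1274.6 - 0.1P = 1006.2 + P, so 268.4 = 1.1P and P* = 244.
Then Q* = 1274.6 - 0.1(244) = 1250.2.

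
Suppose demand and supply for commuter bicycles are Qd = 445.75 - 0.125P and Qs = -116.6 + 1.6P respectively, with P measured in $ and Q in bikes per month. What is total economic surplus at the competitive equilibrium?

Equating demand and supply, 445.75 - 0.125P = -116.6 + 1.6P gives 1.725P = 562.35, so P* = 326.
Plugging P* into demand: Q* = 445.75 - 0.125(326) = 405.
Demand choke price = 3566; supply choke price = 72.875. CS = ½(3566 - 326)(405) = 656100; PS = ½(326 - 72.875)(405) = 51257.8125. Total surplus = 707357.8125.

Total surplus = 707357.8125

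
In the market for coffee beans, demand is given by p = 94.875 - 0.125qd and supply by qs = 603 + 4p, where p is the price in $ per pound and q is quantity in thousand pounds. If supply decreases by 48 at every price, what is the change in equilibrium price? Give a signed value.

Rewriting in direct form: qd = 759 - 8p.
Equating demand and supply, 759 - 8p = 603 + 4p gives 12p = 156, so p* = 13.
Substitute back: q* = 759 - 8(13) = 655.
After the shift, supply is qs = 555 + 4p.
The new intersection has 204 = 12p, i.e. p = 17, q = 623.
Δp = 17 - 13 = 4.

Δp = 4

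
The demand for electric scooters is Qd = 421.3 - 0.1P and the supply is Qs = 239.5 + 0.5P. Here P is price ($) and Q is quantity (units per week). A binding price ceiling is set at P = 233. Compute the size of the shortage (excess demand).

Shortage = 42

Evaluating both curves at the ceiling price 233 gives Qd = 398, Qs = 356.
Shortage = Qd - Qs = 398 - 356 = 42.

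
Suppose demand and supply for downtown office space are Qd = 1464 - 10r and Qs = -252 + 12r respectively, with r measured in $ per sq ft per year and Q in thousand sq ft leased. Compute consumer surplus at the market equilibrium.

Consumer surplus = 23392.8

Equating demand and supply, 1464 - 10r = -252 + 12r gives 22r = 1716, so r* = 78.
Plugging r* into demand: Q* = 1464 - 10(78) = 684.
Demand choke price (Qd = 0): r = 1464/10 = 146.4. Consumer surplus = ½ × (146.4 - 78) × 684 = 23392.8.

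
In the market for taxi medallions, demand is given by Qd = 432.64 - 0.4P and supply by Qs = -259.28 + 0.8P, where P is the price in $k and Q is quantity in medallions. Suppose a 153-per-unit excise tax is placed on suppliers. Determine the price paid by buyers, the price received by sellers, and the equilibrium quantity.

With a tax of 153 on suppliers, they supply based on the net price P_s = P_b - 153, so Qs = -381.68 + 0.8P_b.
Set Qd = Qs: 432.64 - 0.4P_b = -381.68 + 0.8P_b, so 814.32 = 1.2P_b and P_b = 678.6.
So P_s = 525.6 and the quantity traded is Q = 432.64 - 0.4(678.6) = 161.2.

P_b = 678.6, P_s = 525.6, Q = 161.2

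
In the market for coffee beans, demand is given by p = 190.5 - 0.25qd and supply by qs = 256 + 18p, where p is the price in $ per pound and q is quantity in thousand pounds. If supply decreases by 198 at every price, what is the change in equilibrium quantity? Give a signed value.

Rewriting in direct form: qd = 762 - 4p.
Set qd = qs: 762 - 4p = 256 + 18p, so 506 = 22p and p* = 23.
Plugging p* into demand: q* = 762 - 4(23) = 670.
After the shift, supply is qs = 58 + 18p.
Re-solving, 22p = 704 gives p = 32 and q = 634.
Δq = 634 - 670 = -36.

Δq = -36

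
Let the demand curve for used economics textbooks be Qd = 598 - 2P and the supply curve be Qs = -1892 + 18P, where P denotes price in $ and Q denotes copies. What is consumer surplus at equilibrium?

Equating demand and supply, 598 - 2P = -1892 + 18P gives 20P = 2490, so P* = 124.5.
Then Q* = 598 - 2(124.5) = 349.
Demand choke price (Qd = 0): P = 598/2 = 299. Consumer surplus = ½ × (299 - 124.5) × 349 = 30450.25.

Consumer surplus = 30450.25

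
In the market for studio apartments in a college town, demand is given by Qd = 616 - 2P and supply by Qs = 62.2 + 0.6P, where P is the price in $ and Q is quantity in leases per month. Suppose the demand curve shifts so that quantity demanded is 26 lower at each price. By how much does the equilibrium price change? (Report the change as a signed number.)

The market clears where 616 - 2P = 62.2 + 0.6P. Rearranging, 2.6P = 553.8, hence P* = 213.
Then Q* = 616 - 2(213) = 190.
After the shift, demand is Qd = 590 - 2P.
Re-solving, 2.6P = 527.8 gives P = 203 and Q = 184.
ΔP = 203 - 213 = -10.

ΔP = -10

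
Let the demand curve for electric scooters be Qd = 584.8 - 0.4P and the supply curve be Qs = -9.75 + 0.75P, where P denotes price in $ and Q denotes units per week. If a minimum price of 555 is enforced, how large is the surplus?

At P = 555: Qd = 362.8 and Qs = 406.5.
Surplus = Qs - Qd = 406.5 - 362.8 = 43.7.

Surplus = 43.7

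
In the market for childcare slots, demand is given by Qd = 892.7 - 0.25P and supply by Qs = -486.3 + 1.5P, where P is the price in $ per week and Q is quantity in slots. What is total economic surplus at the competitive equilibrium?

Set Qd = Qs: 892.7 - 0.25P = -486.3 + 1.5P, so 1379 = 1.75P and P* = 788.
Then Q* = 892.7 - 0.25(788) = 695.7.
Demand choke price = 3570.8; supply choke price = 324.2. CS = ½(3570.8 - 788)(695.7) = 967996.98; PS = ½(788 - 324.2)(695.7) = 161332.83. Total surplus = 1129329.81.

Total surplus = 1129329.81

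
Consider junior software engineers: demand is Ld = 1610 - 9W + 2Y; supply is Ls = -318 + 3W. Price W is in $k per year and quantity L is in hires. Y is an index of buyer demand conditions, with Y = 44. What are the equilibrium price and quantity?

With Y = 44, demand is Ld = 1698 - 9W.
At equilibrium Ld = Ls, so 1698 - 9W = -318 + 3W; collecting terms, 2016 = 12W and W* = 168.
Substitute back: L* = 1698 - 9(168) = 186.

W* = 168, L* = 186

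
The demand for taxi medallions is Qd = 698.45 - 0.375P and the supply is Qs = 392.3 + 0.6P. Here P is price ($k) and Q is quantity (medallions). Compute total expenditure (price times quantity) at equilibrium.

Set Qd = Qs: 698.45 - 0.375P = 392.3 + 0.6P, so 306.15 = 0.975P and P* = 314.
Plugging P* into demand: Q* = 698.45 - 0.375(314) = 580.7.
Total expenditure = P* × Q* = 314 × 580.7 = 182339.8.

Total expenditure = 182339.8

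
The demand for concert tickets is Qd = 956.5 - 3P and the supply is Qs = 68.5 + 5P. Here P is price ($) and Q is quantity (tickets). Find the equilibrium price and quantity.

The market clears where 956.5 - 3P = 68.5 + 5P. Rearranging, 8P = 888, hence P* = 111.
Then Q* = 956.5 - 3(111) = 623.5.

P* = 111, Q* = 623.5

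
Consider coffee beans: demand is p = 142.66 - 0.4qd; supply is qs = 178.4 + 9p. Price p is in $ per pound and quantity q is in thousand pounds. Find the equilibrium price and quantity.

p* = 15.5, q* = 317.9

In direct form, qd = 356.65 - 2.5p.
Set qd = qs: 356.65 - 2.5p = 178.4 + 9p, so 178.25 = 11.5p and p* = 15.5.
Then q* = 356.65 - 2.5(15.5) = 317.9.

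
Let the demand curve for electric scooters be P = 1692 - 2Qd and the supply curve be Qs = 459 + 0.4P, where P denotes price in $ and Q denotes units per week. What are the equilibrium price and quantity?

P* = 430, Q* = 631

Solving each curve for Q: Qd = 846 - 0.5P.
At equilibrium Qd = Qs, so 846 - 0.5P = 459 + 0.4P; collecting terms, 387 = 0.9P and P* = 430.
Plugging P* into demand: Q* = 846 - 0.5(430) = 631.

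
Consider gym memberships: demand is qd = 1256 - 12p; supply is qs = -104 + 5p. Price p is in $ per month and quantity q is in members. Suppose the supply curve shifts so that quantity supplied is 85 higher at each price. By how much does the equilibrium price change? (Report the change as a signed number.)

Δp = -5

Set qd = qs: 1256 - 12p = -104 + 5p, so 1360 = 17p and p* = 80.
Then q* = 1256 - 12(80) = 296.
After the shift, supply is qs = -19 + 5p.
The new intersection has 1275 = 17p, i.e. p = 75, q = 356.
Δp = 75 - 80 = -5.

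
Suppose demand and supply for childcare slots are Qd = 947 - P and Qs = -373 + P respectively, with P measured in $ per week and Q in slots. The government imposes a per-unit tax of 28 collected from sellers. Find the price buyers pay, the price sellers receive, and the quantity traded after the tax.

With a tax of 28 on sellers, they supply based on the net price P_s = P_b - 28, so Qs = -401 + P_b.
Set Qd = Qs: 947 - P_b = -401 + P_b, so 1348 = 2P_b and P_b = 674.
So P_s = 646 and the quantity traded is Q = 947 - 674 = 273.

P_b = 674, P_s = 646, Q = 273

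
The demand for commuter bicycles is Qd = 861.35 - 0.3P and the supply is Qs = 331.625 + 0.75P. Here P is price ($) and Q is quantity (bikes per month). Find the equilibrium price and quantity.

Equating demand and supply, 861.35 - 0.3P = 331.625 + 0.75P gives 1.05P = 529.725, so P* = 504.5.
Plugging P* into demand: Q* = 861.35 - 0.3(504.5) = 710.

P* = 504.5, Q* = 710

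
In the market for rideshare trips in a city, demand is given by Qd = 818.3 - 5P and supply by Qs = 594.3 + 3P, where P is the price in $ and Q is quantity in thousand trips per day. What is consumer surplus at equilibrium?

Consumer surplus = 46009.089

The market clears where 818.3 - 5P = 594.3 + 3P. Rearranging, 8P = 224, hence P* = 28.
Then Q* = 818.3 - 5(28) = 678.3.
Demand choke price (Qd = 0): P = 818.3/5 = 163.66. Consumer surplus = ½ × (163.66 - 28) × 678.3 = 46009.089.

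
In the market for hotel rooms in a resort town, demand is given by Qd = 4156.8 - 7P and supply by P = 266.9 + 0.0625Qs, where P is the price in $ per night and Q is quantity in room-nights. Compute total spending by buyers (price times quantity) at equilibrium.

Total spending by buyers = 583308.8

In direct form, Qs = -4270.4 + 16P.
Equating demand and supply, 4156.8 - 7P = -4270.4 + 16P gives 23P = 8427.2, so P* = 366.4.
Substitute back: Q* = 4156.8 - 7(366.4) = 1592.
Total spending by buyers = P* × Q* = 366.4 × 1592 = 583308.8.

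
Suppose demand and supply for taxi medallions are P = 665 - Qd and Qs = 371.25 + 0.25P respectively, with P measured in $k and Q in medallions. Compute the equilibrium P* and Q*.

Inverting to quantity form: Qd = 665 - P.
At equilibrium Qd = Qs, so 665 - P = 371.25 + 0.25P; collecting terms, 293.75 = 1.25P and P* = 235.
Then Q* = 665 - 235 = 430.

P* = 235, Q* = 430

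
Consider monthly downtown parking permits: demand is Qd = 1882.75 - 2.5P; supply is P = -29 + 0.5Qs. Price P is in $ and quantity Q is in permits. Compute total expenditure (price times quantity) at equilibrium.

Solving each curve for Q: Qs = 58 + 2P.
The market clears where 1882.75 - 2.5P = 58 + 2P. Rearranging, 4.5P = 1824.75, hence P* = 405.5.
From the demand curve, Q* = 1882.75 - 2.5(405.5) = 869.
Total expenditure = P* × Q* = 405.5 × 869 = 352379.5.

Total expenditure = 352379.5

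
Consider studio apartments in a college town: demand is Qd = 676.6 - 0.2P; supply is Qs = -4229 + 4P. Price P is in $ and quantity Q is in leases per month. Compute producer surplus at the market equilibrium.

The market clears where 676.6 - 0.2P = -4229 + 4P. Rearranging, 4.2P = 4905.6, hence P* = 1168.
Plugging P* into demand: Q* = 676.6 - 0.2(1168) = 443.
Supply choke price (Qs = 0): P = 1057.25. Producer surplus = ½ × (1168 - 1057.25) × 443 = 24531.125.

Producer surplus = 24531.125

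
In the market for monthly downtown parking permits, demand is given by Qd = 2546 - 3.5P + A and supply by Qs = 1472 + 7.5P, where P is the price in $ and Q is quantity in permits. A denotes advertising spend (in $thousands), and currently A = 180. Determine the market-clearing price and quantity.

With A = 180, demand is Qd = 2726 - 3.5P.
The market clears where 2726 - 3.5P = 1472 + 7.5P. Rearranging, 11P = 1254, hence P* = 114.
Plugging P* into demand: Q* = 2726 - 3.5(114) = 2327.

P* = 114, Q* = 2327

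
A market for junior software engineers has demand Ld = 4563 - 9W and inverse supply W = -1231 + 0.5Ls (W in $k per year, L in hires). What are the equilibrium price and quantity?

Rewriting in direct form: Ls = 2462 + 2W.
At equilibrium Ld = Ls, so 4563 - 9W = 2462 + 2W; collecting terms, 2101 = 11W and W* = 191.
From the demand curve, L* = 4563 - 9(191) = 2844.

W* = 191, L* = 2844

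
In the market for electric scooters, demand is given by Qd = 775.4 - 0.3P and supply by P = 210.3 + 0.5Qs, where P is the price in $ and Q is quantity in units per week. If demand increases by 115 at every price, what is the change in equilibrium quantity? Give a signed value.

Rewriting in direct form: Qs = -420.6 + 2P.
Set Qd = Qs: 775.4 - 0.3P = -420.6 + 2P, so 1196 = 2.3P and P* = 520.
Plugging P* into demand: Q* = 775.4 - 0.3(520) = 619.4.
After the shift, demand is Qd = 890.4 - 0.3P.
New equilibrium: 1311 = 2.3P, so P = 570 and Q = 719.4.
ΔQ = 719.4 - 619.4 = 100.

ΔQ = 100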